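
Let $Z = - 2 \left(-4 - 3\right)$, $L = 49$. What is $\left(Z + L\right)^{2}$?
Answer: $3969$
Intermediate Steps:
$Z = 14$ ($Z = \left(-2\right) \left(-7\right) = 14$)
$\left(Z + L\right)^{2} = \left(14 + 49\right)^{2} = 63^{2} = 3969$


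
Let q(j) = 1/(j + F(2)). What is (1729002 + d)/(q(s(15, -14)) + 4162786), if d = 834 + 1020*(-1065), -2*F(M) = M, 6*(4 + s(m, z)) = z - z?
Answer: 3217680/20813929 ≈ 0.15459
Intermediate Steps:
s(m, z) = -4 (s(m, z) = -4 + (z - z)/6 = -4 + (⅙)*0 = -4 + 0 = -4)
F(M) = -M/2
d = -1085466 (d = 834 - 1086300 = -1085466)
q(j) = 1/(-1 + j) (q(j) = 1/(j - ½*2) = 1/(j - 1) = 1/(-1 + j))
(1729002 + d)/(q(s(15, -14)) + 4162786) = (1729002 - 1085466)/(1/(-1 - 4) + 4162786) = 643536/(1/(-5) + 4162786) = 643536/(-⅕ + 4162786) = 643536/(20813929/5) = 643536*(5/20813929) = 3217680/20813929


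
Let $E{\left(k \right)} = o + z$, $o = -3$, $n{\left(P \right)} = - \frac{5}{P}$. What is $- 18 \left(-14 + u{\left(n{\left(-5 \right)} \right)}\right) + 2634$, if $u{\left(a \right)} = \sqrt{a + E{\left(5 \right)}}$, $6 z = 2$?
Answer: $2886 - 6 i \sqrt{15} \approx 2886.0 - 23.238 i$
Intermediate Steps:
$z = \frac{1}{3}$ ($z = \frac{1}{6} \cdot 2 = \frac{1}{3} \approx 0.33333$)
$E{\left(k \right)} = - \frac{8}{3}$ ($E{\left(k \right)} = -3 + \frac{1}{3} = - \frac{8}{3}$)
$u{\left(a \right)} = \sqrt{- \frac{8}{3} + a}$ ($u{\left(a \right)} = \sqrt{a - \frac{8}{3}} = \sqrt{- \frac{8}{3} + a}$)
$- 18 \left(-14 + u{\left(n{\left(-5 \right)} \right)}\right) + 2634 = - 18 \left(-14 + \frac{\sqrt{-24 + 9 \left(- \frac{5}{-5}\right)}}{3}\right) + 2634 = - 18 \left(-14 + \frac{\sqrt{-24 + 9 \left(\left(-5\right) \left(- \frac{1}{5}\right)\right)}}{3}\right) + 2634 = - 18 \left(-14 + \frac{\sqrt{-24 + 9 \cdot 1}}{3}\right) + 2634 = - 18 \left(-14 + \frac{\sqrt{-24 + 9}}{3}\right) + 2634 = - 18 \left(-14 + \frac{\sqrt{-15}}{3}\right) + 2634 = - 18 \left(-14 + \frac{i \sqrt{15}}{3}\right) + 2634 = \left(252 - 6 i \sqrt{15}\right) + 2634 = 2886 - 6 i \sqrt{15}$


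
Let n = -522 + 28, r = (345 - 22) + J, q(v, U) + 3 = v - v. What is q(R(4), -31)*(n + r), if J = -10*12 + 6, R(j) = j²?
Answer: 855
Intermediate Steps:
J = -114 (J = -120 + 6 = -114)
q(v, U) = -3 (q(v, U) = -3 + (v - v) = -3 + 0 = -3)
r = 209 (r = (345 - 22) - 114 = 323 - 114 = 209)
n = -494
q(R(4), -31)*(n + r) = -3*(-494 + 209) = -3*(-285) = 855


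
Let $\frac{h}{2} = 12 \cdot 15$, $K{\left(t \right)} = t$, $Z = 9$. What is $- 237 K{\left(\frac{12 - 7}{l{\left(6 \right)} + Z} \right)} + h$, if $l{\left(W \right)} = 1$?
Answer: $\frac{483}{2} \approx 241.5$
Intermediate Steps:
$h = 360$ ($h = 2 \cdot 12 \cdot 15 = 2 \cdot 180 = 360$)
$- 237 K{\left(\frac{12 - 7}{l{\left(6 \right)} + Z} \right)} + h = - 237 \frac{12 - 7}{1 + 9} + 360 = - 237 \cdot \frac{5}{10} + 360 = - 237 \cdot 5 \cdot \frac{1}{10} + 360 = \left(-237\right) \frac{1}{2} + 360 = - \frac{237}{2} + 360 = \frac{483}{2}$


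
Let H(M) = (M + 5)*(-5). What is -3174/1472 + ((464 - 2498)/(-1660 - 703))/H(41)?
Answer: -18782949/8695840 ≈ -2.1600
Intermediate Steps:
H(M) = -25 - 5*M (H(M) = (5 + M)*(-5) = -25 - 5*M)
-3174/1472 + ((464 - 2498)/(-1660 - 703))/H(41) = -3174/1472 + ((464 - 2498)/(-1660 - 703))/(-25 - 5*41) = -3174*1/1472 + (-2034/(-2363))/(-25 - 205) = -69/32 - 2034*(-1/2363)/(-230) = -69/32 + (2034/2363)*(-1/230) = -69/32 - 1017/271745 = -18782949/8695840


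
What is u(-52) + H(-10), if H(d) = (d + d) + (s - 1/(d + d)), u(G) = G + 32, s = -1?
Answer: -819/20 ≈ -40.950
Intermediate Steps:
u(G) = 32 + G
H(d) = -1 + 2*d - 1/(2*d) (H(d) = (d + d) + (-1 - 1/(d + d)) = 2*d + (-1 - 1/(2*d)) = -1 + 2*d - 1/(2*d))
u(-52) + H(-10) = (32 - 52) + (-1 + 2*(-10) - ½/(-10)) = -20 + (-1 - 20 - ½*(-⅒)) = -20 + (-1 - 20 + 1/20) = -20 - 419/20 = -819/20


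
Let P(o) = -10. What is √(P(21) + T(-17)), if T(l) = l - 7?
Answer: I*√34 ≈ 5.8309*I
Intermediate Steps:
T(l) = -7 + l
√(P(21) + T(-17)) = √(-10 + (-7 - 17)) = √(-10 - 24) = √(-34) = I*√34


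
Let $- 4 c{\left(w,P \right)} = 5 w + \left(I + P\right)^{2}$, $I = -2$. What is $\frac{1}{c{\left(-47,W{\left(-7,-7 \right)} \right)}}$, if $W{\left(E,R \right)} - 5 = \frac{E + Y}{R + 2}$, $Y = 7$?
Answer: $\frac{2}{113} \approx 0.017699$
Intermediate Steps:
$W{\left(E,R \right)} = 5 + \frac{7 + E}{2 + R}$ ($W{\left(E,R \right)} = 5 + \frac{E + 7}{R + 2} = 5 + \frac{7 + E}{2 + R}$)
$c{\left(w,P \right)} = - \frac{5 w}{4} - \frac{\left(-2 + P\right)^{2}}{4}$ ($c{\left(w,P \right)} = - \frac{5 w + \left(-2 + P\right)^{2}}{4} = - \frac{\left(-2 + P\right)^{2} + 5 w}{4} = - \frac{5 w}{4} - \frac{\left(-2 + P\right)^{2}}{4}$)
$\frac{1}{c{\left(-47,W{\left(-7,-7 \right)} \right)}} = \frac{1}{\left(- \frac{5}{4}\right) \left(-47\right) - \frac{\left(-2 + \frac{17 - 7 + 5 \left(-7\right)}{2 - 7}\right)^{2}}{4}} = \frac{1}{\frac{235}{4} - \frac{\left(-2 + \frac{17 - 7 - 35}{-5}\right)^{2}}{4}} = \frac{1}{\frac{235}{4} - \frac{\left(-2 - -5\right)^{2}}{4}} = \frac{1}{\frac{235}{4} - \frac{\left(-2 + 5\right)^{2}}{4}} = \frac{1}{\frac{235}{4} - \frac{3^{2}}{4}} = \frac{1}{\frac{235}{4} - \frac{9}{4}} = \frac{1}{\frac{113}{2}} = \frac{2}{113}$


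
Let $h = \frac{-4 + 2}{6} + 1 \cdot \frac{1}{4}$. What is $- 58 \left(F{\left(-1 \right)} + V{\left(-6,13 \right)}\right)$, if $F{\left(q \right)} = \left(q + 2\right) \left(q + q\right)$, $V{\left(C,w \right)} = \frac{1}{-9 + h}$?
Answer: $\frac{13340}{109} \approx 122.39$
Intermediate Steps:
$h = - \frac{1}{12}$ ($h = \left(-2\right) \frac{1}{6} + 1 \cdot \frac{1}{4} = - \frac{1}{3} + \frac{1}{4} = - \frac{1}{12} \approx -0.083333$)
$V{\left(C,w \right)} = - \frac{12}{109}$ ($V{\left(C,w \right)} = \frac{1}{-9 - \frac{1}{12}} = \frac{1}{- \frac{109}{12}} = - \frac{12}{109}$)
$F{\left(q \right)} = 2 q \left(2 + q\right)$ ($F{\left(q \right)} = \left(2 + q\right) 2 q = 2 q \left(2 + q\right)$)
$- 58 \left(F{\left(-1 \right)} + V{\left(-6,13 \right)}\right) = - 58 \left(2 \left(-1\right) \left(2 - 1\right) - \frac{12}{109}\right) = - 58 \left(2 \left(-1\right) 1 - \frac{12}{109}\right) = - 58 \left(-2 - \frac{12}{109}\right) = \left(-58\right) \left(- \frac{230}{109}\right) = \frac{13340}{109}$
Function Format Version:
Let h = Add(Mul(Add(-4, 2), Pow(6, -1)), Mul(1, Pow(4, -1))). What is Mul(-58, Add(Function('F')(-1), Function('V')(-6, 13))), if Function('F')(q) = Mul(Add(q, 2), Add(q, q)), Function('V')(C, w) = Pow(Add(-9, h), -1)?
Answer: Rational(13340, 109) ≈ 122.39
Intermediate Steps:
h = Rational(-1, 12) (h = Add(Mul(-2, Rational(1, 6)), Mul(1, Rational(1, 4))) = Add(Rational(-1, 3), Rational(1, 4)) = Rational(-1, 12) ≈ -0.083333)
Function('V')(C, w) = Rational(-12, 109) (Function('V')(C, w) = Pow(Add(-9, Rational(-1, 12)), -1) = Pow(Rational(-109, 12), -1) = Rational(-12, 109))
Function('F')(q) = Mul(2, q, Add(2, q)) (Function('F')(q) = Mul(Add(2, q), Mul(2, q)) = Mul(2, q, Add(2, q)))
Mul(-58, Add(Function('F')(-1), Function('V')(-6, 13))) = Mul(-58, Add(Mul(2, -1, Add(2, -1)), Rational(-12, 109))) = Mul(-58, Add(Mul(2, -1, 1), Rational(-12, 109))) = Mul(-58, Add(-2, Rational(-12, 109))) = Mul(-58, Rational(-230, 109)) = Rational(13340, 109)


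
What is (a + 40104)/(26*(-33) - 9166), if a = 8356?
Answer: -12115/2506 ≈ -4.8344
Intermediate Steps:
(a + 40104)/(26*(-33) - 9166) = (8356 + 40104)/(26*(-33) - 9166) = 48460/(-858 - 9166) = 48460/(-10024) = 48460*(-1/10024) = -12115/2506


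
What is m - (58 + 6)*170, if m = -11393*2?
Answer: -33666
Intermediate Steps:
m = -22786
m - (58 + 6)*170 = -22786 - (58 + 6)*170 = -22786 - 64*170 = -22786 - 1*10880 = -22786 - 10880 = -33666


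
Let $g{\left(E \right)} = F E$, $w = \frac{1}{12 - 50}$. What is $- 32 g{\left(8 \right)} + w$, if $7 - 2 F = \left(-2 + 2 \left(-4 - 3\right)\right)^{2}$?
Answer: $\frac{1211135}{38} \approx 31872.0$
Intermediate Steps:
$w = - \frac{1}{38}$ ($w = \frac{1}{-38} = - \frac{1}{38} \approx -0.026316$)
$F = - \frac{249}{2}$ ($F = \frac{7}{2} - \frac{\left(-2 + 2 \left(-4 - 3\right)\right)^{2}}{2} = \frac{7}{2} - \frac{\left(-2 + 2 \left(-7\right)\right)^{2}}{2} = \frac{7}{2} - \frac{\left(-2 - 14\right)^{2}}{2} = \frac{7}{2} - \frac{\left(-16\right)^{2}}{2} = \frac{7}{2} - 128 = - \frac{249}{2} \approx -124.5$)
$g{\left(E \right)} = - \frac{249 E}{2}$
$- 32 g{\left(8 \right)} + w = - 32 \left(\left(- \frac{249}{2}\right) 8\right) - \frac{1}{38} = \left(-32\right) \left(-996\right) - \frac{1}{38} = 31872 - \frac{1}{38} = \frac{1211135}{38}$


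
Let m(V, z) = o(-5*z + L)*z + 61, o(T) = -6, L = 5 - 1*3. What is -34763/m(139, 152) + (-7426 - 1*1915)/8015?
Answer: 270676254/6820765 ≈ 39.684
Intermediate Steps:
L = 2 (L = 5 - 3 = 2)
m(V, z) = 61 - 6*z (m(V, z) = -6*z + 61 = 61 - 6*z)
-34763/m(139, 152) + (-7426 - 1*1915)/8015 = -34763/(61 - 6*152) + (-7426 - 1*1915)/8015 = -34763/(61 - 912) + (-7426 - 1915)*(1/8015) = -34763/(-851) - 9341*1/8015 = -34763*(-1/851) - 9341/8015 = 34763/851 - 9341/8015 = 270676254/6820765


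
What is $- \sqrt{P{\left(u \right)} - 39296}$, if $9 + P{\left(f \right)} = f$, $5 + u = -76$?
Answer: $- i \sqrt{39386} \approx - 198.46 i$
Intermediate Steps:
$u = -81$ ($u = -5 - 76 = -81$)
$P{\left(f \right)} = -9 + f$
$- \sqrt{P{\left(u \right)} - 39296} = - \sqrt{\left(-9 - 81\right) - 39296} = - \sqrt{-90 - 39296} = - \sqrt{-39386} = - i \sqrt{39386}$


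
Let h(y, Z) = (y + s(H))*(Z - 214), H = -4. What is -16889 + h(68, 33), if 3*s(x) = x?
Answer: -86867/3 ≈ -28956.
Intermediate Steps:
s(x) = x/3
h(y, Z) = (-214 + Z)*(-4/3 + y) (h(y, Z) = (y + (1/3)*(-4))*(Z - 214) = (y - 4/3)*(-214 + Z) = (-4/3 + y)*(-214 + Z) = (-214 + Z)*(-4/3 + y))
-16889 + h(68, 33) = -16889 + (856/3 - 214*68 - 4/3*33 + 33*68) = -16889 + (856/3 - 14552 - 44 + 2244) = -16889 - 36200/3 = -86867/3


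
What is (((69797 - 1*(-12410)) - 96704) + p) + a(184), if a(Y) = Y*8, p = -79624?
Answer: -92649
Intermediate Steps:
a(Y) = 8*Y
(((69797 - 1*(-12410)) - 96704) + p) + a(184) = (((69797 - 1*(-12410)) - 96704) - 79624) + 8*184 = (((69797 + 12410) - 96704) - 79624) + 1472 = ((82207 - 96704) - 79624) + 1472 = (-14497 - 79624) + 1472 = -94121 + 1472 = -92649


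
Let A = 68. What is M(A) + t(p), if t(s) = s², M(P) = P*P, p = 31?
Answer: 5585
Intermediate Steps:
M(P) = P²
M(A) + t(p) = 68² + 31² = 4624 + 961 = 5585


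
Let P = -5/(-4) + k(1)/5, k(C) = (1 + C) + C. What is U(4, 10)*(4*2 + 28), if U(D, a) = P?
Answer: 333/5 ≈ 66.600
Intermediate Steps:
k(C) = 1 + 2*C
P = 37/20 (P = -5/(-4) + (1 + 2*1)/5 = -5*(-¼) + (1 + 2)*(⅕) = 5/4 + 3*(⅕) = 5/4 + ⅗ = 37/20 ≈ 1.8500)
U(D, a) = 37/20
U(4, 10)*(4*2 + 28) = 37*(4*2 + 28)/20 = 37*(8 + 28)/20 = (37/20)*36 = 333/5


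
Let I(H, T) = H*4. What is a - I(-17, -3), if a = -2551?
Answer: -2483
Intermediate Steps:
I(H, T) = 4*H
a - I(-17, -3) = -2551 - 4*(-17) = -2551 - 1*(-68) = -2551 + 68 = -2483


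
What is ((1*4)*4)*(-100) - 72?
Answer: -1672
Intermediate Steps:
((1*4)*4)*(-100) - 72 = (4*4)*(-100) - 72 = 16*(-100) - 72 = -1600 - 72 = -1672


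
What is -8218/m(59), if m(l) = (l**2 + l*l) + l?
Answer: -1174/1003 ≈ -1.1705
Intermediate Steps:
m(l) = l + 2*l**2 (m(l) = (l**2 + l**2) + l = 2*l**2 + l = l + 2*l**2)
-8218/m(59) = -8218*1/(59*(1 + 2*59)) = -8218*1/(59*(1 + 118)) = -8218/(59*119) = -8218/7021 = -8218*1/7021 = -1174/1003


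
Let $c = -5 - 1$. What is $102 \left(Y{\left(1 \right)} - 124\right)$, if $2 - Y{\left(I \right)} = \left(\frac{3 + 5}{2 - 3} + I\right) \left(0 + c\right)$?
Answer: $-16728$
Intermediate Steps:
$c = -6$ ($c = -5 - 1 = -6$)
$Y{\left(I \right)} = -46 + 6 I$ ($Y{\left(I \right)} = 2 - \left(\frac{3 + 5}{2 - 3} + I\right) \left(0 - 6\right) = 2 - \left(\frac{8}{-1} + I\right) \left(-6\right) = 2 - \left(8 \left(-1\right) + I\right) \left(-6\right) = 2 - \left(-8 + I\right) \left(-6\right) = 2 - \left(48 - 6 I\right) = 2 + \left(-48 + 6 I\right) = -46 + 6 I$)
$102 \left(Y{\left(1 \right)} - 124\right) = 102 \left(\left(-46 + 6 \cdot 1\right) - 124\right) = 102 \left(\left(-46 + 6\right) - 124\right) = 102 \left(-40 - 124\right) = 102 \left(-164\right) = -16728$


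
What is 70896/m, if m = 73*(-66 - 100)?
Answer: -35448/6059 ≈ -5.8505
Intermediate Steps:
m = -12118 (m = 73*(-166) = -12118)
70896/m = 70896/(-12118) = 70896*(-1/12118) = -35448/6059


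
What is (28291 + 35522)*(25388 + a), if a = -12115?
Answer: 846989949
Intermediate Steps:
(28291 + 35522)*(25388 + a) = (28291 + 35522)*(25388 - 12115) = 63813*13273 = 846989949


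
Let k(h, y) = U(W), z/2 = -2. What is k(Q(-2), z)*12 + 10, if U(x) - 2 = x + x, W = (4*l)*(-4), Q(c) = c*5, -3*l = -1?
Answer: -94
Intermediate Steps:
z = -4 (z = 2*(-2) = -4)
l = ⅓ (l = -⅓*(-1) = ⅓ ≈ 0.33333)
Q(c) = 5*c
W = -16/3 (W = (4*(⅓))*(-4) = (4/3)*(-4) = -16/3 ≈ -5.3333)
U(x) = 2 + 2*x (U(x) = 2 + (x + x) = 2 + 2*x)
k(h, y) = -26/3 (k(h, y) = 2 + 2*(-16/3) = 2 - 32/3 = -26/3)
k(Q(-2), z)*12 + 10 = -26/3*12 + 10 = -104 + 10 = -94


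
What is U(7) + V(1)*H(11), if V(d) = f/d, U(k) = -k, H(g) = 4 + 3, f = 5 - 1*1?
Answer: 21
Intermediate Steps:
f = 4 (f = 5 - 1 = 4)
H(g) = 7
V(d) = 4/d
U(7) + V(1)*H(11) = -1*7 + (4/1)*7 = -7 + (4*1)*7 = -7 + 4*7 = -7 + 28 = 21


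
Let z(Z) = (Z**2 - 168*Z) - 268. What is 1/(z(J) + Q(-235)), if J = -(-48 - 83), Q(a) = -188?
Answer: -1/5303 ≈ -0.00018857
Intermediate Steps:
J = 131 (J = -1*(-131) = 131)
z(Z) = -268 + Z**2 - 168*Z
1/(z(J) + Q(-235)) = 1/((-268 + 131**2 - 168*131) - 188) = 1/((-268 + 17161 - 22008) - 188) = 1/(-5115 - 188) = 1/(-5303) = -1/5303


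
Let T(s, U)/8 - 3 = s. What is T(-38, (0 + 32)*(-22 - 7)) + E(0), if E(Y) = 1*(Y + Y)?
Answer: -280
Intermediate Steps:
T(s, U) = 24 + 8*s
E(Y) = 2*Y (E(Y) = 1*(2*Y) = 2*Y)
T(-38, (0 + 32)*(-22 - 7)) + E(0) = (24 + 8*(-38)) + 2*0 = (24 - 304) + 0 = -280 + 0 = -280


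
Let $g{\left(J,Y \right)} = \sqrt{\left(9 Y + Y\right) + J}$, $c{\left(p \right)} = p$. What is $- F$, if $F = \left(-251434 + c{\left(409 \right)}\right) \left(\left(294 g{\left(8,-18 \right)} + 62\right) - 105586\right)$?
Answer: $-26489162100 + 147602700 i \sqrt{43} \approx -2.6489 \cdot 10^{10} + 9.679 \cdot 10^{8} i$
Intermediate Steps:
$g{\left(J,Y \right)} = \sqrt{J + 10 Y}$ ($g{\left(J,Y \right)} = \sqrt{10 Y + J} = \sqrt{J + 10 Y}$)
$F = 26489162100 - 147602700 i \sqrt{43}$ ($F = \left(-251434 + 409\right) \left(\left(294 \sqrt{8 + 10 \left(-18\right)} + 62\right) - 105586\right) = - 251025 \left(\left(294 \sqrt{8 - 180} + 62\right) - 105586\right) = - 251025 \left(\left(294 \sqrt{-172} + 62\right) - 105586\right) = - 251025 \left(\left(294 \cdot 2 i \sqrt{43} + 62\right) - 105586\right) = - 251025 \left(\left(588 i \sqrt{43} + 62\right) - 105586\right) = - 251025 \left(\left(62 + 588 i \sqrt{43}\right) - 105586\right) = - 251025 \left(-105524 + 588 i \sqrt{43}\right) = 26489162100 - 147602700 i \sqrt{43} \approx 2.6489 \cdot 10^{10} - 9.679 \cdot 10^{8} i$)
$- F = - (26489162100 - 147602700 i \sqrt{43}) = -26489162100 + 147602700 i \sqrt{43}$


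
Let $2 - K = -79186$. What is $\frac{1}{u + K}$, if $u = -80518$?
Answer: $- \frac{1}{1330} \approx -0.00075188$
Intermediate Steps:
$K = 79188$ ($K = 2 - -79186 = 2 + 79186 = 79188$)
$\frac{1}{u + K} = \frac{1}{-80518 + 79188} = \frac{1}{-1330} = - \frac{1}{1330}$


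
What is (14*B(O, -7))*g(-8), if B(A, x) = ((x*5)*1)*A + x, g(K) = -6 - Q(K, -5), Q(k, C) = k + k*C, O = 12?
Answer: 227164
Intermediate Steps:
Q(k, C) = k + C*k
g(K) = -6 + 4*K (g(K) = -6 - K*(1 - 5) = -6 - K*(-4) = -6 - (-4)*K = -6 + 4*K)
B(A, x) = x + 5*A*x (B(A, x) = ((5*x)*1)*A + x = (5*x)*A + x = 5*A*x + x = x + 5*A*x)
(14*B(O, -7))*g(-8) = (14*(-7*(1 + 5*12)))*(-6 + 4*(-8)) = (14*(-7*(1 + 60)))*(-6 - 32) = (14*(-7*61))*(-38) = (14*(-427))*(-38) = -5978*(-38) = 227164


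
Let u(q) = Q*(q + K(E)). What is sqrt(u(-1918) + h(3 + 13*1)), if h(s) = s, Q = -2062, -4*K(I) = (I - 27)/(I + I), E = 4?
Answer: sqrt(63255199)/4 ≈ 1988.3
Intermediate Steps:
K(I) = -(-27 + I)/(8*I) (K(I) = -(I - 27)/(4*(I + I)) = -(-27 + I)/(4*(2*I)) = -(-27 + I)*1/(2*I)/4 = -(-27 + I)/(8*I))
u(q) = -23713/16 - 2062*q (u(q) = -2062*(q + (1/8)*(27 - 1*4)/4) = -2062*(q + (1/8)*(1/4)*(27 - 4)) = -2062*(q + (1/8)*(1/4)*23) = -2062*(q + 23/32) = -2062*(23/32 + q) = -23713/16 - 2062*q)
sqrt(u(-1918) + h(3 + 13*1)) = sqrt((-23713/16 - 2062*(-1918)) + (3 + 13*1)) = sqrt((-23713/16 + 3954916) + (3 + 13)) = sqrt(63254943/16 + 16) = sqrt(63255199/16) = sqrt(63255199)/4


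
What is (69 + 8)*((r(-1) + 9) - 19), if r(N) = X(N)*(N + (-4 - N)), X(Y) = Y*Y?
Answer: -1078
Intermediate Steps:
X(Y) = Y**2
r(N) = -4*N**2 (r(N) = N**2*(N + (-4 - N)) = N**2*(-4) = -4*N**2)
(69 + 8)*((r(-1) + 9) - 19) = (69 + 8)*((-4*(-1)**2 + 9) - 19) = 77*((-4*1 + 9) - 19) = 77*((-4 + 9) - 19) = 77*(5 - 19) = 77*(-14) = -1078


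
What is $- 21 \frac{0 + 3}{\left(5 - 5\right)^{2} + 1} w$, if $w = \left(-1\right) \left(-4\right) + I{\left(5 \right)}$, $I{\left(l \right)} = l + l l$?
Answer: $-2142$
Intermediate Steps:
$I{\left(l \right)} = l + l^{2}$
$w = 34$ ($w = \left(-1\right) \left(-4\right) + 5 \left(1 + 5\right) = 4 + 5 \cdot 6 = 4 + 30 = 34$)
$- 21 \frac{0 + 3}{\left(5 - 5\right)^{2} + 1} w = - 21 \frac{0 + 3}{\left(5 - 5\right)^{2} + 1} \cdot 34 = - 21 \frac{3}{0^{2} + 1} \cdot 34 = - 21 \frac{3}{0 + 1} \cdot 34 = - 21 \cdot \frac{3}{1} \cdot 34 = - 21 \cdot 3 \cdot 1 \cdot 34 = \left(-21\right) 3 \cdot 34 = \left(-63\right) 34 = -2142$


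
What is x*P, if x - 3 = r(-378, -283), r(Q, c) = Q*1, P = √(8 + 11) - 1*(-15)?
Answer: -5625 - 375*√19 ≈ -7259.6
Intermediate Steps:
P = 15 + √19 (P = √19 + 15 = 15 + √19 ≈ 19.359)
r(Q, c) = Q
x = -375 (x = 3 - 378 = -375)
x*P = -375*(15 + √19) = -5625 - 375*√19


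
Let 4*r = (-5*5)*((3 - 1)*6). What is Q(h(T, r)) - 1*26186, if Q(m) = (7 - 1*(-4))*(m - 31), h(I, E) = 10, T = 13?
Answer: -26417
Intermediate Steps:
r = -75 (r = ((-5*5)*((3 - 1)*6))/4 = (-50*6)/4 = (-25*12)/4 = (1/4)*(-300) = -75)
Q(m) = -341 + 11*m (Q(m) = (7 + 4)*(-31 + m) = 11*(-31 + m) = -341 + 11*m)
Q(h(T, r)) - 1*26186 = (-341 + 11*10) - 1*26186 = (-341 + 110) - 26186 = -231 - 26186 = -26417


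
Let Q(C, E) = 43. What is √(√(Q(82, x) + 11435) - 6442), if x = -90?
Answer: √(-6442 + √11478) ≈ 79.592*I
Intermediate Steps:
√(√(Q(82, x) + 11435) - 6442) = √(√(43 + 11435) - 6442) = √(√11478 - 6442) = √(-6442 + √11478)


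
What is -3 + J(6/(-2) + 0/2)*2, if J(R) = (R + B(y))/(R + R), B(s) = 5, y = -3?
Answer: -11/3 ≈ -3.6667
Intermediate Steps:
J(R) = (5 + R)/(2*R) (J(R) = (R + 5)/(R + R) = (5 + R)/((2*R)) = (5 + R)*(1/(2*R)) = (5 + R)/(2*R))
-3 + J(6/(-2) + 0/2)*2 = -3 + ((5 + (6/(-2) + 0/2))/(2*(6/(-2) + 0/2)))*2 = -3 + ((5 + (6*(-½) + 0*(½)))/(2*(6*(-½) + 0*(½))))*2 = -3 + ((5 + (-3 + 0))/(2*(-3 + 0)))*2 = -3 + ((½)*(5 - 3)/(-3))*2 = -3 + ((½)*(-⅓)*2)*2 = -3 - ⅓*2 = -3 - ⅔ = -11/3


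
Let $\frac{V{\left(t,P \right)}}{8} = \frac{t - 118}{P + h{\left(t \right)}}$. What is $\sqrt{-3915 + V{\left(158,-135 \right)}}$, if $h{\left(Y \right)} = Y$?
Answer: $\frac{5 i \sqrt{82547}}{23} \approx 62.459 i$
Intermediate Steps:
$V{\left(t,P \right)} = \frac{8 \left(-118 + t\right)}{P + t}$ ($V{\left(t,P \right)} = 8 \frac{t - 118}{P + t} = 8 \frac{-118 + t}{P + t} = \frac{8 \left(-118 + t\right)}{P + t}$)
$\sqrt{-3915 + V{\left(158,-135 \right)}} = \sqrt{-3915 + \frac{8 \left(-118 + 158\right)}{-135 + 158}} = \sqrt{-3915 + 8 \cdot \frac{1}{23} \cdot 40} = \sqrt{-3915 + \frac{320}{23}} = \sqrt{- \frac{89725}{23}} = \frac{5 i \sqrt{82547}}{23}$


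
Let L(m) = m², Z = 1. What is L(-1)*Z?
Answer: 1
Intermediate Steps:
L(-1)*Z = (-1)²*1 = 1*1 = 1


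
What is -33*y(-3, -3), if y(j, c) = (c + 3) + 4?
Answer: -132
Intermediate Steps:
y(j, c) = 7 + c (y(j, c) = (3 + c) + 4 = 7 + c)
-33*y(-3, -3) = -33*(7 - 3) = -33*4 = -132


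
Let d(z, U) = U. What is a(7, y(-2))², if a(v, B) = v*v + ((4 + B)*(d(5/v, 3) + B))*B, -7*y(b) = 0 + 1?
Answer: 264615289/117649 ≈ 2249.2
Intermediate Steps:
y(b) = -⅐ (y(b) = -(0 + 1)/7 = -⅐*1 = -⅐)
a(v, B) = v² + B*(3 + B)*(4 + B) (a(v, B) = v*v + ((4 + B)*(3 + B))*B = v² + ((3 + B)*(4 + B))*B = v² + B*(3 + B)*(4 + B))
a(7, y(-2))² = ((-⅐)³ + 7² + 7*(-⅐)² + 12*(-⅐))² = (-1/343 + 49 + 7*(1/49) - 12/7)² = (-1/343 + 49 + ⅐ - 12/7)² = (16267/343)² = 264615289/117649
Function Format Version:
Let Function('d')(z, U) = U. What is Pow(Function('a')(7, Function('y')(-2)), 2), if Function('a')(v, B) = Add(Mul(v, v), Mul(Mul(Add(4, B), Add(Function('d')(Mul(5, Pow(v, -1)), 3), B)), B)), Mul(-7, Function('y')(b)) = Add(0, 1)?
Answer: Rational(264615289, 117649) ≈ 2249.2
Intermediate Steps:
Function('y')(b) = Rational(-1, 7) (Function('y')(b) = Mul(Rational(-1, 7), Add(0, 1)) = Mul(Rational(-1, 7), 1) = Rational(-1, 7))
Function('a')(v, B) = Add(Pow(v, 2), Mul(B, Add(3, B), Add(4, B))) (Function('a')(v, B) = Add(Mul(v, v), Mul(Mul(Add(4, B), Add(3, B)), B)) = Add(Pow(v, 2), Mul(Mul(Add(3, B), Add(4, B)), B)) = Add(Pow(v, 2), Mul(B, Add(3, B), Add(4, B))))
Pow(Function('a')(7, Function('y')(-2)), 2) = Pow(Add(Pow(Rational(-1, 7), 3), Pow(7, 2), Mul(7, Pow(Rational(-1, 7), 2)), Mul(12, Rational(-1, 7))), 2) = Pow(Add(Rational(-1, 343), 49, Mul(7, Rational(1, 49)), Rational(-12, 7)), 2) = Pow(Add(Rational(-1, 343), 49, Rational(1, 7), Rational(-12, 7)), 2) = Pow(Rational(16267, 343), 2) = Rational(264615289, 117649)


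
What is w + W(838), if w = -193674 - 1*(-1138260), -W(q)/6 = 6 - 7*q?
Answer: 979746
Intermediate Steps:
W(q) = -36 + 42*q (W(q) = -6*(6 - 7*q) = -36 + 42*q)
w = 944586 (w = -193674 + 1138260 = 944586)
w + W(838) = 944586 + (-36 + 42*838) = 944586 + (-36 + 35196) = 944586 + 35160 = 979746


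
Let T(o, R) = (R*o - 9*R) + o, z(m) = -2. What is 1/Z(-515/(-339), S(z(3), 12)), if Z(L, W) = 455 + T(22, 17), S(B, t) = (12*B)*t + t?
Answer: 1/698 ≈ 0.0014327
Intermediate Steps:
T(o, R) = o - 9*R + R*o (T(o, R) = (-9*R + R*o) + o = o - 9*R + R*o)
S(B, t) = t + 12*B*t (S(B, t) = 12*B*t + t = t + 12*B*t)
Z(L, W) = 698 (Z(L, W) = 455 + (22 - 9*17 + 17*22) = 455 + (22 - 153 + 374) = 455 + 243 = 698)
1/Z(-515/(-339), S(z(3), 12)) = 1/698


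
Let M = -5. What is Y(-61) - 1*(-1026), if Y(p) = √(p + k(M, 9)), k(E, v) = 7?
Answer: 1026 + 3*I*√6 ≈ 1026.0 + 7.3485*I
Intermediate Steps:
Y(p) = √(7 + p) (Y(p) = √(p + 7) = √(7 + p))
Y(-61) - 1*(-1026) = √(7 - 61) - 1*(-1026) = √(-54) + 1026 = 3*I*√6 + 1026 = 1026 + 3*I*√6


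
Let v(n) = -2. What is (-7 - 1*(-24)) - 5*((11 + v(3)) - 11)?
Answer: 27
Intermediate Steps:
(-7 - 1*(-24)) - 5*((11 + v(3)) - 11) = (-7 - 1*(-24)) - 5*((11 - 2) - 11) = (-7 + 24) - 5*(9 - 11) = 17 - 5*(-2) = 17 + 10 = 27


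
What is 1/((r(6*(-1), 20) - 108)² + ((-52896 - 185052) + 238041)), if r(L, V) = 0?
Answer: 1/11757 ≈ 8.5056e-5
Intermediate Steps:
1/((r(6*(-1), 20) - 108)² + ((-52896 - 185052) + 238041)) = 1/((0 - 108)² + ((-52896 - 185052) + 238041)) = 1/((-108)² + (-237948 + 238041)) = 1/(11664 + 93) = 1/11757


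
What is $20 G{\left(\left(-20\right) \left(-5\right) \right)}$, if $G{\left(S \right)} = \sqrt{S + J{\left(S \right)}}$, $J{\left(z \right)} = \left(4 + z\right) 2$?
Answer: $40 \sqrt{77} \approx 351.0$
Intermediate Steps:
$J{\left(z \right)} = 8 + 2 z$
$G{\left(S \right)} = \sqrt{8 + 3 S}$ ($G{\left(S \right)} = \sqrt{S + \left(8 + 2 S\right)} = \sqrt{8 + 3 S}$)
$20 G{\left(\left(-20\right) \left(-5\right) \right)} = 20 \sqrt{8 + 3 \left(\left(-20\right) \left(-5\right)\right)} = 20 \sqrt{8 + 3 \cdot 100} = 20 \sqrt{8 + 300} = 20 \sqrt{308} = 20 \cdot 2 \sqrt{77} = 40 \sqrt{77}$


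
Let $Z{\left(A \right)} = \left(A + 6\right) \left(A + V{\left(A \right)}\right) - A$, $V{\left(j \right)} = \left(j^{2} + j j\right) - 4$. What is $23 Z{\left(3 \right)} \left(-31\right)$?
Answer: $-106950$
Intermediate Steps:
$V{\left(j \right)} = -4 + 2 j^{2}$ ($V{\left(j \right)} = \left(j^{2} + j^{2}\right) - 4 = 2 j^{2} - 4 = -4 + 2 j^{2}$)
$Z{\left(A \right)} = - A + \left(6 + A\right) \left(-4 + A + 2 A^{2}\right)$ ($Z{\left(A \right)} = \left(A + 6\right) \left(A + \left(-4 + 2 A^{2}\right)\right) - A = \left(6 + A\right) \left(-4 + A + 2 A^{2}\right) - A = - A + \left(6 + A\right) \left(-4 + A + 2 A^{2}\right)$)
$23 Z{\left(3 \right)} \left(-31\right) = 23 \left(-24 + 3 + 2 \cdot 3^{3} + 13 \cdot 3^{2}\right) \left(-31\right) = 23 \left(-24 + 3 + 2 \cdot 27 + 13 \cdot 9\right) \left(-31\right) = 23 \left(-24 + 3 + 54 + 117\right) \left(-31\right) = 23 \cdot 150 \left(-31\right) = 3450 \left(-31\right) = -106950$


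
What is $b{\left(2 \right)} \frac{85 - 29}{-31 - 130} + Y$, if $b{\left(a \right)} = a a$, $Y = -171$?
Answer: $- \frac{3965}{23} \approx -172.39$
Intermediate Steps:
$b{\left(a \right)} = a^{2}$
$b{\left(2 \right)} \frac{85 - 29}{-31 - 130} + Y = 2^{2} \frac{85 - 29}{-31 - 130} - 171 = 4 \frac{56}{-161} - 171 = 4 \cdot 56 \left(- \frac{1}{161}\right) - 171 = 4 \left(- \frac{8}{23}\right) - 171 = - \frac{32}{23} - 171 = - \frac{3965}{23}$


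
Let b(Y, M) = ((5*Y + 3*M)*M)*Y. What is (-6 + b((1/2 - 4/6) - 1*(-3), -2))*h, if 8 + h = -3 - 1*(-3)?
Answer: 3764/9 ≈ 418.22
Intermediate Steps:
h = -8 (h = -8 + (-3 - 1*(-3)) = -8 + (-3 + 3) = -8 + 0 = -8)
b(Y, M) = M*Y*(3*M + 5*Y) (b(Y, M) = ((3*M + 5*Y)*M)*Y = (M*(3*M + 5*Y))*Y = M*Y*(3*M + 5*Y))
(-6 + b((1/2 - 4/6) - 1*(-3), -2))*h = (-6 - 2*((1/2 - 4/6) - 1*(-3))*(3*(-2) + 5*((1/2 - 4/6) - 1*(-3))))*(-8) = (-6 - 2*((1*(½) - 4*⅙) + 3)*(-6 + 5*((1*(½) - 4*⅙) + 3)))*(-8) = (-6 - 2*((½ - ⅔) + 3)*(-6 + 5*((½ - ⅔) + 3)))*(-8) = (-6 - 2*(-⅙ + 3)*(-6 + 5*(-⅙ + 3)))*(-8) = (-6 - 2*17/6*(-6 + 5*(17/6)))*(-8) = (-6 - 2*17/6*(-6 + 85/6))*(-8) = (-6 - 2*17/6*49/6)*(-8) = (-6 - 833/18)*(-8) = -941/18*(-8) = 3764/9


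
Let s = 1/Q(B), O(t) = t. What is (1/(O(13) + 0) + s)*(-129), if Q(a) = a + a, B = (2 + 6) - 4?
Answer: -2709/104 ≈ -26.048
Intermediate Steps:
B = 4 (B = 8 - 4 = 4)
Q(a) = 2*a
s = ⅛ (s = 1/(2*4) = 1/8 = ⅛ ≈ 0.12500)
(1/(O(13) + 0) + s)*(-129) = (1/(13 + 0) + ⅛)*(-129) = (1/13 + ⅛)*(-129) = (21/104)*(-129) = -2709/104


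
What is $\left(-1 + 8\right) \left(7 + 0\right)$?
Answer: $49$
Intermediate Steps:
$\left(-1 + 8\right) \left(7 + 0\right) = 7 \cdot 7 = 49$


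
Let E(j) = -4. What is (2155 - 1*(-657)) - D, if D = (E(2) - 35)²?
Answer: 1291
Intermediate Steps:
D = 1521 (D = (-4 - 35)² = (-39)² = 1521)
(2155 - 1*(-657)) - D = (2155 - 1*(-657)) - 1*1521 = (2155 + 657) - 1521 = 2812 - 1521 = 1291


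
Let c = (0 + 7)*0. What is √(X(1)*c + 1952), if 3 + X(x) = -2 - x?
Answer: 4*√122 ≈ 44.181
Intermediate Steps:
X(x) = -5 - x (X(x) = -3 + (-2 - x) = -5 - x)
c = 0 (c = 7*0 = 0)
√(X(1)*c + 1952) = √((-5 - 1*1)*0 + 1952) = √((-5 - 1)*0 + 1952) = √(-6*0 + 1952) = √(0 + 1952) = √1952 = 4*√122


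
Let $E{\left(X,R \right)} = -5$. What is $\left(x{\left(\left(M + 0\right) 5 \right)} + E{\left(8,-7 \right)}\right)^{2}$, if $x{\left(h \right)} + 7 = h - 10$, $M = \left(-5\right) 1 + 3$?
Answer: $1024$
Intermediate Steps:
$M = -2$ ($M = -5 + 3 = -2$)
$x{\left(h \right)} = -17 + h$ ($x{\left(h \right)} = -7 + \left(h - 10\right) = -7 + \left(-10 + h\right) = -17 + h$)
$\left(x{\left(\left(M + 0\right) 5 \right)} + E{\left(8,-7 \right)}\right)^{2} = \left(\left(-17 + \left(-2 + 0\right) 5\right) - 5\right)^{2} = \left(\left(-17 - 10\right) - 5\right)^{2} = \left(-27 - 5\right)^{2} = \left(-32\right)^{2} = 1024$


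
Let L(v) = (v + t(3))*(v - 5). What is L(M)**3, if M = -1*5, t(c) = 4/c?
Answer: 1331000/27 ≈ 49296.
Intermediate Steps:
M = -5
L(v) = (-5 + v)*(4/3 + v) (L(v) = (v + 4/3)*(v - 5) = (v + 4*(1/3))*(-5 + v) = (v + 4/3)*(-5 + v) = (4/3 + v)*(-5 + v) = (-5 + v)*(4/3 + v))
L(M)**3 = (-20/3 + (-5)**2 - 11/3*(-5))**3 = (-20/3 + 25 + 55/3)**3 = (110/3)**3 = 1331000/27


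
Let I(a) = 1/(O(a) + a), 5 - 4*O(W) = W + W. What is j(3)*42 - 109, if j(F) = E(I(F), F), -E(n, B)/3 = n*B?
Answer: -2711/11 ≈ -246.45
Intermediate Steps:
O(W) = 5/4 - W/2 (O(W) = 5/4 - (W + W)/4 = 5/4 - W/2)
I(a) = 1/(5/4 + a/2) (I(a) = 1/((5/4 - a/2) + a) = 1/(5/4 + a/2))
E(n, B) = -3*B*n (E(n, B) = -3*n*B = -3*B*n)
j(F) = -12*F/(5 + 2*F) (j(F) = -3*F*4/(5 + 2*F) = -12*F/(5 + 2*F))
j(3)*42 - 109 = -12*3/(5 + 2*3)*42 - 109 = -12*3/(5 + 6)*42 - 109 = -12*3/11*42 - 109 = -12*3*1/11*42 - 109 = -36/11*42 - 109 = -1512/11 - 109 = -2711/11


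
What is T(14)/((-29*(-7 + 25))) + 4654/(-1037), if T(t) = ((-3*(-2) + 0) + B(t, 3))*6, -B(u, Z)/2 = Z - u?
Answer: -433934/90219 ≈ -4.8098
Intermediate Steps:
B(u, Z) = -2*Z + 2*u (B(u, Z) = -2*(Z - u) = -2*Z + 2*u)
T(t) = 12*t (T(t) = ((-3*(-2) + 0) + (-2*3 + 2*t))*6 = ((6 + 0) + (-6 + 2*t))*6 = (6 + (-6 + 2*t))*6 = (2*t)*6 = 12*t)
T(14)/((-29*(-7 + 25))) + 4654/(-1037) = (12*14)/((-29*(-7 + 25))) + 4654/(-1037) = 168/((-29*18)) + 4654*(-1/1037) = 168/(-522) - 4654/1037 = 168*(-1/522) - 4654/1037 = -28/87 - 4654/1037 = -433934/90219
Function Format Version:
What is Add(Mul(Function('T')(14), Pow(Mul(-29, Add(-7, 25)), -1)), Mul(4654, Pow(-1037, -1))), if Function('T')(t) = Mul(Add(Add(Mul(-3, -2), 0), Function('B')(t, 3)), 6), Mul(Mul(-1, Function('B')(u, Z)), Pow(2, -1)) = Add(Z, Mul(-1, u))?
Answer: Rational(-433934, 90219) ≈ -4.8098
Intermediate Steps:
Function('B')(u, Z) = Add(Mul(-2, Z), Mul(2, u)) (Function('B')(u, Z) = Mul(-2, Add(Z, Mul(-1, u))) = Add(Mul(-2, Z), Mul(2, u)))
Function('T')(t) = Mul(12, t) (Function('T')(t) = Mul(Add(Add(Mul(-3, -2), 0), Add(Mul(-2, 3), Mul(2, t))), 6) = Mul(Add(Add(6, 0), Add(-6, Mul(2, t))), 6) = Mul(Add(6, Add(-6, Mul(2, t))), 6) = Mul(Mul(2, t), 6) = Mul(12, t))
Add(Mul(Function('T')(14), Pow(Mul(-29, Add(-7, 25)), -1)), Mul(4654, Pow(-1037, -1))) = Add(Mul(Mul(12, 14), Pow(Mul(-29, Add(-7, 25)), -1)), Mul(4654, Pow(-1037, -1))) = Add(Mul(168, Pow(Mul(-29, 18), -1)), Mul(4654, Rational(-1, 1037))) = Add(Mul(168, Pow(-522, -1)), Rational(-4654, 1037)) = Add(Mul(168, Rational(-1, 522)), Rational(-4654, 1037)) = Add(Rational(-28, 87), Rational(-4654, 1037)) = Rational(-433934, 90219)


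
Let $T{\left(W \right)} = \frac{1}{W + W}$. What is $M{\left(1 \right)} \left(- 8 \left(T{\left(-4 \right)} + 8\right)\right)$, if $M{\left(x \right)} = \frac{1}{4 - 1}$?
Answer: $-21$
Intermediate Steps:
$T{\left(W \right)} = \frac{1}{2 W}$
$M{\left(x \right)} = \frac{1}{3}$ ($M{\left(x \right)} = \frac{1}{4 - 1} = \frac{1}{3}$)
$M{\left(1 \right)} \left(- 8 \left(T{\left(-4 \right)} + 8\right)\right) = \frac{\left(-8\right) \left(\frac{1}{2 \left(-4\right)} + 8\right)}{3} = \frac{\left(-8\right) \left(\frac{1}{2} \left(- \frac{1}{4}\right) + 8\right)}{3} = \frac{\left(-8\right) \left(- \frac{1}{8} + 8\right)}{3} = \frac{\left(-8\right) \frac{63}{8}}{3} = \frac{1}{3} \left(-63\right) = -21$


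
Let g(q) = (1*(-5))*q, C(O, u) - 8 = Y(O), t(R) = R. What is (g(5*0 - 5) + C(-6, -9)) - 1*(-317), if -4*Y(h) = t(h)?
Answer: 703/2 ≈ 351.50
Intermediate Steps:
Y(h) = -h/4
C(O, u) = 8 - O/4
g(q) = -5*q
(g(5*0 - 5) + C(-6, -9)) - 1*(-317) = (-5*(5*0 - 5) + (8 - 1/4*(-6))) - 1*(-317) = (-5*(0 - 5) + (8 + 3/2)) + 317 = (-5*(-5) + 19/2) + 317 = (25 + 19/2) + 317 = 69/2 + 317 = 703/2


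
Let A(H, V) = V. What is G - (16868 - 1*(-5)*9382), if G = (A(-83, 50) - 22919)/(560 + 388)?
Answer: -20161471/316 ≈ -63802.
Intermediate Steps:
G = -7623/316 (G = (50 - 22919)/(560 + 388) = -22869/948 = -22869*1/948 = -7623/316 ≈ -24.123)
G - (16868 - 1*(-5)*9382) = -7623/316 - (16868 - 1*(-5)*9382) = -7623/316 - (16868 - (-5)*9382) = -7623/316 - (16868 - 1*(-46910)) = -7623/316 - (16868 + 46910) = -7623/316 - 1*63778 = -7623/316 - 63778 = -20161471/316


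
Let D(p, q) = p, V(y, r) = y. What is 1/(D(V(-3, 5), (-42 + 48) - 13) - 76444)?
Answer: -1/76447 ≈ -1.3081e-5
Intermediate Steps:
1/(D(V(-3, 5), (-42 + 48) - 13) - 76444) = 1/(-3 - 76444) = 1/(-76447) = -1/76447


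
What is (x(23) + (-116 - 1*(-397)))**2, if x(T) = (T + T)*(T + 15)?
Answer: 4116841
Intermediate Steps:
x(T) = 2*T*(15 + T) (x(T) = (2*T)*(15 + T) = 2*T*(15 + T))
(x(23) + (-116 - 1*(-397)))**2 = (2*23*(15 + 23) + (-116 - 1*(-397)))**2 = (2*23*38 + (-116 + 397))**2 = (1748 + 281)**2 = 2029**2 = 4116841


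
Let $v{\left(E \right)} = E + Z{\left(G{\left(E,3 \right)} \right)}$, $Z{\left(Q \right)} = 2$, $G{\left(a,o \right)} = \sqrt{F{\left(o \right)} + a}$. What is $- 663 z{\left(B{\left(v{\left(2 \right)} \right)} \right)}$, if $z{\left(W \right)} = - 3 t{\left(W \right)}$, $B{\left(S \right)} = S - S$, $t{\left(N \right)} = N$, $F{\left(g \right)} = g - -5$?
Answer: $0$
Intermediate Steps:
$F{\left(g \right)} = 5 + g$ ($F{\left(g \right)} = g + 5 = 5 + g$)
$G{\left(a,o \right)} = \sqrt{5 + a + o}$ ($G{\left(a,o \right)} = \sqrt{\left(5 + o\right) + a} = \sqrt{5 + a + o}$)
$v{\left(E \right)} = 2 + E$ ($v{\left(E \right)} = E + 2 = 2 + E$)
$B{\left(S \right)} = 0$
$z{\left(W \right)} = - 3 W$
$- 663 z{\left(B{\left(v{\left(2 \right)} \right)} \right)} = - 663 \left(\left(-3\right) 0\right) = \left(-663\right) 0 = 0$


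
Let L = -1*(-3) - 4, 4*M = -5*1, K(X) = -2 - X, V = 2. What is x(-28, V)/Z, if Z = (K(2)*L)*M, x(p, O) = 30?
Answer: -6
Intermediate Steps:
M = -5/4 (M = (-5*1)/4 = (¼)*(-5) = -5/4 ≈ -1.2500)
L = -1 (L = 3 - 4 = -1)
Z = -5 (Z = ((-2 - 1*2)*(-1))*(-5/4) = ((-2 - 2)*(-1))*(-5/4) = -4*(-1)*(-5/4) = 4*(-5/4) = -5)
x(-28, V)/Z = 30/(-5) = 30*(-⅕) = -6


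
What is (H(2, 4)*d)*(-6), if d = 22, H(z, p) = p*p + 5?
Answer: -2772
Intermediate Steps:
H(z, p) = 5 + p² (H(z, p) = p² + 5 = 5 + p²)
(H(2, 4)*d)*(-6) = ((5 + 4²)*22)*(-6) = ((5 + 16)*22)*(-6) = (21*22)*(-6) = 462*(-6) = -2772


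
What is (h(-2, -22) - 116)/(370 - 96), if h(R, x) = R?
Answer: -59/137 ≈ -0.43066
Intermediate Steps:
(h(-2, -22) - 116)/(370 - 96) = (-2 - 116)/(370 - 96) = -118/274 = -118*1/274 = -59/137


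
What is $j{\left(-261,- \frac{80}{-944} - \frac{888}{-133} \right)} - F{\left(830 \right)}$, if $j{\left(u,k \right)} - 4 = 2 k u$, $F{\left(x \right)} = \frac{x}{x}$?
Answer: $- \frac{27672213}{7847} \approx -3526.5$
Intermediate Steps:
$F{\left(x \right)} = 1$
$j{\left(u,k \right)} = 4 + 2 k u$
$j{\left(-261,- \frac{80}{-944} - \frac{888}{-133} \right)} - F{\left(830 \right)} = \left(4 + 2 \left(- \frac{80}{-944} - \frac{888}{-133}\right) \left(-261\right)\right) - 1 = \left(4 + 2 \left(\left(-80\right) \left(- \frac{1}{944}\right) - - \frac{888}{133}\right) \left(-261\right)\right) - 1 = \left(4 + 2 \left(\frac{5}{59} + \frac{888}{133}\right) \left(-261\right)\right) - 1 = \left(4 + 2 \cdot \frac{53057}{7847} \left(-261\right)\right) - 1 = \left(4 - \frac{27695754}{7847}\right) - 1 = - \frac{27664366}{7847} - 1 = - \frac{27672213}{7847}$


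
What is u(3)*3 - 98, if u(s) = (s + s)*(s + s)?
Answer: 10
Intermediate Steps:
u(s) = 4*s² (u(s) = (2*s)*(2*s) = 4*s²)
u(3)*3 - 98 = (4*3²)*3 - 98 = (4*9)*3 - 98 = 36*3 - 98 = 108 - 98 = 10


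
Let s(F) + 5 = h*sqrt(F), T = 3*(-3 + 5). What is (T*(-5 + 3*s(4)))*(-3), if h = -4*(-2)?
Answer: -504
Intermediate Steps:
T = 6 (T = 3*2 = 6)
h = 8
s(F) = -5 + 8*sqrt(F)
(T*(-5 + 3*s(4)))*(-3) = (6*(-5 + 3*(-5 + 8*sqrt(4))))*(-3) = (6*(-5 + 3*(-5 + 8*2)))*(-3) = (6*(-5 + 3*(-5 + 16)))*(-3) = (6*(-5 + 3*11))*(-3) = (6*(-5 + 33))*(-3) = (6*28)*(-3) = 168*(-3) = -504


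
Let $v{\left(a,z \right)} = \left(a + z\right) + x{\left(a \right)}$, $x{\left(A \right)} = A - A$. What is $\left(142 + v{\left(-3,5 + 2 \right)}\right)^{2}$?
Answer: $21316$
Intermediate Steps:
$x{\left(A \right)} = 0$
$v{\left(a,z \right)} = a + z$ ($v{\left(a,z \right)} = \left(a + z\right) + 0 = a + z$)
$\left(142 + v{\left(-3,5 + 2 \right)}\right)^{2} = \left(142 + \left(-3 + \left(5 + 2\right)\right)\right)^{2} = \left(142 + \left(-3 + 7\right)\right)^{2} = \left(142 + 4\right)^{2} = 146^{2} = 21316$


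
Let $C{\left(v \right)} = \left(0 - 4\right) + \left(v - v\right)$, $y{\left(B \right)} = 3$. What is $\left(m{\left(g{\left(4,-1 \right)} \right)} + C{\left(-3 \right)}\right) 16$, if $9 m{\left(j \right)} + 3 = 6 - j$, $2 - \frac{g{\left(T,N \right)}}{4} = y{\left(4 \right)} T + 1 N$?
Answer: $\frac{16}{3} \approx 5.3333$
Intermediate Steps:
$g{\left(T,N \right)} = 8 - 12 T - 4 N$ ($g{\left(T,N \right)} = 8 - 4 \left(3 T + 1 N\right) = 8 - 4 \left(3 T + N\right) = 8 - 4 \left(N + 3 T\right) = 8 - \left(4 N + 12 T\right) = 8 - 12 T - 4 N$)
$C{\left(v \right)} = -4$ ($C{\left(v \right)} = -4 + 0 = -4$)
$m{\left(j \right)} = \frac{1}{3} - \frac{j}{9}$ ($m{\left(j \right)} = - \frac{1}{3} + \frac{6 - j}{9} = - \frac{1}{3} - \left(- \frac{2}{3} + \frac{j}{9}\right) = \frac{1}{3} - \frac{j}{9}$)
$\left(m{\left(g{\left(4,-1 \right)} \right)} + C{\left(-3 \right)}\right) 16 = \left(\left(\frac{1}{3} - \frac{8 - 48 - -4}{9}\right) - 4\right) 16 = \left(\left(\frac{1}{3} - \frac{8 - 48 + 4}{9}\right) - 4\right) 16 = \left(\left(\frac{1}{3} - -4\right) - 4\right) 16 = \left(\left(\frac{1}{3} + 4\right) - 4\right) 16 = \left(\frac{13}{3} - 4\right) 16 = \frac{1}{3} \cdot 16 = \frac{16}{3}$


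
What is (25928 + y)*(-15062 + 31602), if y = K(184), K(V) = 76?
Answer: 430106160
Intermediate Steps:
y = 76
(25928 + y)*(-15062 + 31602) = (25928 + 76)*(-15062 + 31602) = 26004*16540 = 430106160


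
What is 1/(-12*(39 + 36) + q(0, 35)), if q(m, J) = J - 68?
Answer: -1/933 ≈ -0.0010718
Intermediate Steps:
q(m, J) = -68 + J
1/(-12*(39 + 36) + q(0, 35)) = 1/(-12*(39 + 36) + (-68 + 35)) = 1/(-12*75 - 33) = 1/(-900 - 33) = 1/(-933) = -1/933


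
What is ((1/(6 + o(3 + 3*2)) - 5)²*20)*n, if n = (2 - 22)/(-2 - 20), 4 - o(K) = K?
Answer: 3200/11 ≈ 290.91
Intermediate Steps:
o(K) = 4 - K
n = 10/11 (n = -20/(-22) = -20*(-1/22) = 10/11 ≈ 0.90909)
((1/(6 + o(3 + 3*2)) - 5)²*20)*n = ((1/(6 + (4 - (3 + 3*2))) - 5)²*20)*(10/11) = ((1/(6 + (4 - (3 + 6))) - 5)²*20)*(10/11) = ((1/(6 + (4 - 1*9)) - 5)²*20)*(10/11) = ((1/(6 + (4 - 9)) - 5)²*20)*(10/11) = ((1/(6 - 5) - 5)²*20)*(10/11) = ((1/1 - 5)²*20)*(10/11) = ((1 - 5)²*20)*(10/11) = ((-4)²*20)*(10/11) = (16*20)*(10/11) = 320*(10/11) = 3200/11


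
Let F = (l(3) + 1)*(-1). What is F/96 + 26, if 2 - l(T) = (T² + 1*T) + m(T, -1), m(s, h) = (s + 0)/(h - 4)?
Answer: 2087/80 ≈ 26.087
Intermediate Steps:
m(s, h) = s/(-4 + h)
l(T) = 2 - T² - 4*T/5 (l(T) = 2 - ((T² + 1*T) + T/(-4 - 1)) = 2 - ((T² + T) + T/(-5)) = 2 - ((T + T²) + T*(-⅕)) = 2 - ((T + T²) - T/5) = 2 - (T² + 4*T/5) = 2 + (-T² - 4*T/5) = 2 - T² - 4*T/5)
F = 42/5 (F = ((2 - 1*3² - ⅘*3) + 1)*(-1) = ((2 - 1*9 - 12/5) + 1)*(-1) = ((2 - 9 - 12/5) + 1)*(-1) = (-47/5 + 1)*(-1) = -42/5*(-1) = 42/5 ≈ 8.4000)
F/96 + 26 = (42/5)/96 + 26 = (42/5)*(1/96) + 26 = 7/80 + 26 = 2087/80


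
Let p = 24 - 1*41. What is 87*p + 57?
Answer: -1422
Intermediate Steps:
p = -17 (p = 24 - 41 = -17)
87*p + 57 = 87*(-17) + 57 = -1479 + 57 = -1422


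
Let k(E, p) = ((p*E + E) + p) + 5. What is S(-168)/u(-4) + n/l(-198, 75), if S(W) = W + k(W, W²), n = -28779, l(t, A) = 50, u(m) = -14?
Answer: 58821011/175 ≈ 3.3612e+5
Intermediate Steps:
k(E, p) = 5 + E + p + E*p (k(E, p) = ((E*p + E) + p) + 5 = ((E + E*p) + p) + 5 = (E + p + E*p) + 5 = 5 + E + p + E*p)
S(W) = 5 + W² + W³ + 2*W (S(W) = W + (5 + W + W² + W*W²) = W + (5 + W + W² + W³) = 5 + W² + W³ + 2*W)
S(-168)/u(-4) + n/l(-198, 75) = (5 + (-168)² + (-168)³ + 2*(-168))/(-14) - 28779/50 = (5 + 28224 - 4741632 - 336)*(-1/14) - 28779*1/50 = -4713739*(-1/14) - 28779/50 = 4713739/14 - 28779/50 = 58821011/175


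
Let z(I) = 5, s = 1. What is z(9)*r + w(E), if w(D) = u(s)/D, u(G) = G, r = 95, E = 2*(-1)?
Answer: 949/2 ≈ 474.50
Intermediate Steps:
E = -2
w(D) = 1/D
z(9)*r + w(E) = 5*95 + 1/(-2) = 475 - 1/2 = 949/2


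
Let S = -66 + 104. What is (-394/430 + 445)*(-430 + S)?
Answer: -37427376/215 ≈ -1.7408e+5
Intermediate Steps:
S = 38
(-394/430 + 445)*(-430 + S) = (-394/430 + 445)*(-430 + 38) = (-394*1/430 + 445)*(-392) = (-197/215 + 445)*(-392) = (95478/215)*(-392) = -37427376/215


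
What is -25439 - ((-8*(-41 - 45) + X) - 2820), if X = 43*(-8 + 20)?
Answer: -23823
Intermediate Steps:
X = 516 (X = 43*12 = 516)
-25439 - ((-8*(-41 - 45) + X) - 2820) = -25439 - ((-8*(-41 - 45) + 516) - 2820) = -25439 - ((-8*(-86) + 516) - 2820) = -25439 - ((688 + 516) - 2820) = -25439 - (1204 - 2820) = -25439 - 1*(-1616) = -25439 + 1616 = -23823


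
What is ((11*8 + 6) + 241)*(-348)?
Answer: -116580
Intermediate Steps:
((11*8 + 6) + 241)*(-348) = ((88 + 6) + 241)*(-348) = (94 + 241)*(-348) = 335*(-348) = -116580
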